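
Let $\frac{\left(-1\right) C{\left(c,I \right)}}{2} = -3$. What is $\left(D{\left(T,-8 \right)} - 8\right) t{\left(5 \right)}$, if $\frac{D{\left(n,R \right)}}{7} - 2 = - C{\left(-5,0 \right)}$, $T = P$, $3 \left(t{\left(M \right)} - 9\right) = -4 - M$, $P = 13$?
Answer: $-216$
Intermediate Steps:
$C{\left(c,I \right)} = 6$ ($C{\left(c,I \right)} = \left(-2\right) \left(-3\right) = 6$)
$t{\left(M \right)} = \frac{23}{3} - \frac{M}{3}$ ($t{\left(M \right)} = 9 + \frac{-4 - M}{3} = 9 - \left(\frac{4}{3} + \frac{M}{3}\right) = \frac{23}{3} - \frac{M}{3}$)
$T = 13$
$D{\left(n,R \right)} = -28$ ($D{\left(n,R \right)} = 14 + 7 \left(\left(-1\right) 6\right) = 14 + 7 \left(-6\right) = 14 - 42 = -28$)
$\left(D{\left(T,-8 \right)} - 8\right) t{\left(5 \right)} = \left(-28 - 8\right) \left(\frac{23}{3} - \frac{5}{3}\right) = - 36 \left(\frac{23}{3} - \frac{5}{3}\right) = \left(-36\right) 6 = -216$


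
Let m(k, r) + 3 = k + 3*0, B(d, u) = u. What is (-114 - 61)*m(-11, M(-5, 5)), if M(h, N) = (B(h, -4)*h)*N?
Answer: 2450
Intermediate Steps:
M(h, N) = -4*N*h (M(h, N) = (-4*h)*N = -4*N*h)
m(k, r) = -3 + k (m(k, r) = -3 + (k + 3*0) = -3 + (k + 0) = -3 + k)
(-114 - 61)*m(-11, M(-5, 5)) = (-114 - 61)*(-3 - 11) = -175*(-14) = 2450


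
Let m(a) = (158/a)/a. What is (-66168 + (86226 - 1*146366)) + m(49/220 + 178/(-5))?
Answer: -7651110694212/60575089 ≈ -1.2631e+5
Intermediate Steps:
m(a) = 158/a**2
(-66168 + (86226 - 1*146366)) + m(49/220 + 178/(-5)) = (-66168 + (86226 - 1*146366)) + 158/(49/220 + 178/(-5))**2 = (-66168 + (86226 - 146366)) + 158/(49*(1/220) + 178*(-1/5))**2 = (-66168 - 60140) + 158/(49/220 - 178/5)**2 = -126308 + 158/(-7783/220)**2 = -126308 + 158*(48400/60575089) = -126308 + 7647200/60575089 = -7651110694212/60575089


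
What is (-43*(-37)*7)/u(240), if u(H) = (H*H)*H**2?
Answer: 11137/3317760000 ≈ 3.3568e-6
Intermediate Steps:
u(H) = H**4 (u(H) = H**2*H**2 = H**4)
(-43*(-37)*7)/u(240) = (-43*(-37)*7)/(240**4) = (1591*7)/3317760000 = 11137*(1/3317760000) = 11137/3317760000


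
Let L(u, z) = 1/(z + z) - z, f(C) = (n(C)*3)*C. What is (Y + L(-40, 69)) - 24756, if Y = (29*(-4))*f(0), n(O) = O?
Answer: -3425849/138 ≈ -24825.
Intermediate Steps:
f(C) = 3*C² (f(C) = (C*3)*C = (3*C)*C = 3*C²)
Y = 0 (Y = (29*(-4))*(3*0²) = -348*0 = -116*0 = 0)
L(u, z) = 1/(2*z) - z
(Y + L(-40, 69)) - 24756 = (0 + ((½)/69 - 1*69)) - 24756 = (0 + ((½)*(1/69) - 69)) - 24756 = (0 + (1/138 - 69)) - 24756 = (0 - 9521/138) - 24756 = -9521/138 - 24756 = -3425849/138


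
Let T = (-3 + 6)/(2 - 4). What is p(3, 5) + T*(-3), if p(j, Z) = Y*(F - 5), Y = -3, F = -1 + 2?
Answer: 33/2 ≈ 16.500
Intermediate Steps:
F = 1
p(j, Z) = 12 (p(j, Z) = -3*(1 - 5) = -3*(-4) = 12)
T = -3/2 (T = 3/(-2) = 3*(-1/2) = -3/2 ≈ -1.5000)
p(3, 5) + T*(-3) = 12 - 3/2*(-3) = 12 + 9/2 = 33/2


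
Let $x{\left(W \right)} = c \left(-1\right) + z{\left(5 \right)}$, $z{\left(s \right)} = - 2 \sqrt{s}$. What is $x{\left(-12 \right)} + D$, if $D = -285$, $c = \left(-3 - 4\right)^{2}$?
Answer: $-334 - 2 \sqrt{5} \approx -338.47$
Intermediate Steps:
$c = 49$ ($c = \left(-7\right)^{2} = 49$)
$x{\left(W \right)} = -49 - 2 \sqrt{5}$ ($x{\left(W \right)} = 49 \left(-1\right) - 2 \sqrt{5} = -49 - 2 \sqrt{5}$)
$x{\left(-12 \right)} + D = \left(-49 - 2 \sqrt{5}\right) - 285 = -334 - 2 \sqrt{5}$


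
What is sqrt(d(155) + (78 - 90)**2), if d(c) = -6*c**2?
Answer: I*sqrt(144006) ≈ 379.48*I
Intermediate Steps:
sqrt(d(155) + (78 - 90)**2) = sqrt(-6*155**2 + (78 - 90)**2) = sqrt(-6*24025 + (-12)**2) = sqrt(-144150 + 144) = sqrt(-144006) = I*sqrt(144006)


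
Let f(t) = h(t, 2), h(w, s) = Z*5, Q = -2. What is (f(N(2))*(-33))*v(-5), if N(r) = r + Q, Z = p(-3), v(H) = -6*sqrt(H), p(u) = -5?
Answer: -4950*I*sqrt(5) ≈ -11069.0*I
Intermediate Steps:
Z = -5
h(w, s) = -25 (h(w, s) = -5*5 = -25)
N(r) = -2 + r (N(r) = r - 2 = -2 + r)
f(t) = -25
(f(N(2))*(-33))*v(-5) = (-25*(-33))*(-6*I*sqrt(5)) = 825*(-6*I*sqrt(5)) = -4950*I*sqrt(5)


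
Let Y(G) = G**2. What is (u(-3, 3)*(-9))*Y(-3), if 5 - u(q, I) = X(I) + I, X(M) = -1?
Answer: -243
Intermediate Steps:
u(q, I) = 6 - I (u(q, I) = 5 - (-1 + I) = 5 + (1 - I) = 6 - I)
(u(-3, 3)*(-9))*Y(-3) = ((6 - 1*3)*(-9))*(-3)**2 = ((6 - 3)*(-9))*9 = (3*(-9))*9 = -27*9 = -243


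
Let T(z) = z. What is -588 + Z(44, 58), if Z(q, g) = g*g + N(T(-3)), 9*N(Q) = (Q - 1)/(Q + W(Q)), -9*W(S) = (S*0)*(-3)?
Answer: 74956/27 ≈ 2776.1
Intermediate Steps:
W(S) = 0 (W(S) = -S*0*(-3)/9 = -0*(-3) = -⅑*0 = 0)
N(Q) = (-1 + Q)/(9*Q) (N(Q) = ((Q - 1)/(Q + 0))/9 = ((-1 + Q)/Q)/9 = (-1 + Q)/(9*Q))
Z(q, g) = 4/27 + g² (Z(q, g) = g*g + (⅑)*(-1 - 3)/(-3) = g² + (⅑)*(-⅓)*(-4) = g² + 4/27 = 4/27 + g²)
-588 + Z(44, 58) = -588 + (4/27 + 58²) = -588 + (4/27 + 3364) = -588 + 90832/27 = 74956/27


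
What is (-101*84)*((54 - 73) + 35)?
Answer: -135744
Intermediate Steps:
(-101*84)*((54 - 73) + 35) = -8484*(-19 + 35) = -8484*16 = -135744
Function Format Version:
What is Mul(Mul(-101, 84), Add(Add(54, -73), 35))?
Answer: -135744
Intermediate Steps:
Mul(Mul(-101, 84), Add(Add(54, -73), 35)) = Mul(-8484, Add(-19, 35)) = Mul(-8484, 16) = -135744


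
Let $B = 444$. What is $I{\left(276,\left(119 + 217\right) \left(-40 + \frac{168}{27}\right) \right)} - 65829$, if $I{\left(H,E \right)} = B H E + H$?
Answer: $-1390858257$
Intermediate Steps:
$I{\left(H,E \right)} = H + 444 E H$ ($I{\left(H,E \right)} = 444 H E + H = 444 E H + H = H + 444 E H$)
$I{\left(276,\left(119 + 217\right) \left(-40 + \frac{168}{27}\right) \right)} - 65829 = 276 \left(1 + 444 \left(119 + 217\right) \left(-40 + \frac{168}{27}\right)\right) - 65829 = 276 \left(1 + 444 \cdot 336 \left(-40 + 168 \cdot \frac{1}{27}\right)\right) - 65829 = 276 \left(1 + 444 \cdot 336 \left(-40 + \frac{56}{9}\right)\right) - 65829 = 276 \left(1 + 444 \cdot 336 \left(- \frac{304}{9}\right)\right) - 65829 = 276 \left(1 + 444 \left(- \frac{34048}{3}\right)\right) - 65829 = 276 \left(1 - 5039104\right) - 65829 = 276 \left(-5039103\right) - 65829 = -1390792428 - 65829 = -1390858257$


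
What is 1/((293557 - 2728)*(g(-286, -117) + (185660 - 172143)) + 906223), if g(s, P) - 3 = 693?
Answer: 1/4134458800 ≈ 2.4187e-10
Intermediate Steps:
g(s, P) = 696 (g(s, P) = 3 + 693 = 696)
1/((293557 - 2728)*(g(-286, -117) + (185660 - 172143)) + 906223) = 1/((293557 - 2728)*(696 + (185660 - 172143)) + 906223) = 1/(290829*(696 + 13517) + 906223) = 1/(290829*14213 + 906223) = 1/(4133552577 + 906223) = 1/4134458800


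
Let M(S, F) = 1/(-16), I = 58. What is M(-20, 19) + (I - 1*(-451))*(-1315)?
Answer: -10709361/16 ≈ -6.6934e+5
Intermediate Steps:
M(S, F) = -1/16
M(-20, 19) + (I - 1*(-451))*(-1315) = -1/16 + (58 - 1*(-451))*(-1315) = -1/16 + (58 + 451)*(-1315) = -1/16 + 509*(-1315) = -1/16 - 669335 = -10709361/16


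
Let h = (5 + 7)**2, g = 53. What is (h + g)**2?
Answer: 38809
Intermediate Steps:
h = 144 (h = 12**2 = 144)
(h + g)**2 = (144 + 53)**2 = 197**2 = 38809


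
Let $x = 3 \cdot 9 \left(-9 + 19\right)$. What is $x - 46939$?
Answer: $-46669$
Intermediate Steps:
$x = 270$ ($x = 27 \cdot 10 = 270$)
$x - 46939 = 270 - 46939 = -46669$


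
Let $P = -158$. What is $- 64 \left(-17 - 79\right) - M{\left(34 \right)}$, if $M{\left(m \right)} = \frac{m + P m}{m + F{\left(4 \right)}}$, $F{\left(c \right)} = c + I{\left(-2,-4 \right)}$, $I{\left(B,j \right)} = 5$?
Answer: $\frac{269530}{43} \approx 6268.1$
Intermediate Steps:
$F{\left(c \right)} = 5 + c$ ($F{\left(c \right)} = c + 5 = 5 + c$)
$M{\left(m \right)} = - \frac{157 m}{9 + m}$ ($M{\left(m \right)} = \frac{m - 158 m}{m + \left(5 + 4\right)} = \frac{\left(-157\right) m}{m + 9} = \frac{\left(-157\right) m}{9 + m} = - \frac{157 m}{9 + m}$)
$- 64 \left(-17 - 79\right) - M{\left(34 \right)} = - 64 \left(-17 - 79\right) - \left(-157\right) 34 \frac{1}{9 + 34} = \left(-64\right) \left(-96\right) - \left(-157\right) 34 \cdot \frac{1}{43} = 6144 - \left(-157\right) 34 \cdot \frac{1}{43} = 6144 - - \frac{5338}{43} = 6144 + \frac{5338}{43} = \frac{269530}{43}$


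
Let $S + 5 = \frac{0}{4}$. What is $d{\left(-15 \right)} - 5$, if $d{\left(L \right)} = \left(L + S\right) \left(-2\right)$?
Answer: $35$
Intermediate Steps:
$S = -5$ ($S = -5 + \frac{0}{4} = -5 + 0 \cdot \frac{1}{4} = -5 + 0 = -5$)
$d{\left(L \right)} = 10 - 2 L$ ($d{\left(L \right)} = \left(L - 5\right) \left(-2\right) = \left(-5 + L\right) \left(-2\right) = 10 - 2 L$)
$d{\left(-15 \right)} - 5 = \left(10 - -30\right) - 5 = \left(10 + 30\right) - 5 = 40 - 5 = 35$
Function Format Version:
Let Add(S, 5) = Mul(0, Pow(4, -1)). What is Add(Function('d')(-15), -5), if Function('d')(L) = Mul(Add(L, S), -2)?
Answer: 35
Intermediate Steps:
S = -5 (S = Add(-5, Mul(0, Pow(4, -1))) = Add(-5, Mul(0, Rational(1, 4))) = Add(-5, 0) = -5)
Function('d')(L) = Add(10, Mul(-2, L)) (Function('d')(L) = Mul(Add(L, -5), -2) = Mul(Add(-5, L), -2) = Add(10, Mul(-2, L)))
Add(Function('d')(-15), -5) = Add(Add(10, Mul(-2, -15)), -5) = Add(Add(10, 30), -5) = Add(40, -5) = 35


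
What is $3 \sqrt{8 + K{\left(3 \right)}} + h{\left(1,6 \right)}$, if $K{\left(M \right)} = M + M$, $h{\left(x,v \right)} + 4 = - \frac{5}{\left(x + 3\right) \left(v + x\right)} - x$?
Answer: $- \frac{145}{28} + 3 \sqrt{14} \approx 6.0464$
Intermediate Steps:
$h{\left(x,v \right)} = -4 - x - \frac{5}{\left(3 + x\right) \left(v + x\right)}$ ($h{\left(x,v \right)} = -4 - \left(x + 5 \frac{1}{\left(v + x\right) \left(x + 3\right)}\right) = -4 - \left(x + 5 \frac{1}{\left(3 + x\right) \left(v + x\right)}\right) = -4 - \left(x + \frac{5}{\left(3 + x\right) \left(v + x\right)}\right) = -4 - x - \frac{5}{\left(3 + x\right) \left(v + x\right)}$)
$K{\left(M \right)} = 2 M$
$3 \sqrt{8 + K{\left(3 \right)}} + h{\left(1,6 \right)} = 3 \sqrt{8 + 2 \cdot 3} + \frac{-5 - 1^{3} - 72 - 12 - 7 \cdot 1^{2} - 6 \cdot 1^{2} - 42 \cdot 1}{1^{2} + 3 \cdot 6 + 3 \cdot 1 + 6 \cdot 1} = 3 \sqrt{8 + 6} + \frac{-5 - 1 - 72 - 12 - 7 - 6 \cdot 1 - 42}{1 + 18 + 3 + 6} = 3 \sqrt{14} + \frac{-5 - 1 - 72 - 12 - 7 - 6 - 42}{28} = 3 \sqrt{14} + \frac{1}{28} \left(-145\right) = 3 \sqrt{14} - \frac{145}{28} = - \frac{145}{28} + 3 \sqrt{14}$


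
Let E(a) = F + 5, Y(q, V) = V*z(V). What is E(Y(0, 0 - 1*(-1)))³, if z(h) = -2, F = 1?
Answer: 216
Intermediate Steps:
Y(q, V) = -2*V (Y(q, V) = V*(-2) = -2*V)
E(a) = 6 (E(a) = 1 + 5 = 6)
E(Y(0, 0 - 1*(-1)))³ = 6³ = 216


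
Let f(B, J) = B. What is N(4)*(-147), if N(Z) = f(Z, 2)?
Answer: -588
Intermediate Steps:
N(Z) = Z
N(4)*(-147) = 4*(-147) = -588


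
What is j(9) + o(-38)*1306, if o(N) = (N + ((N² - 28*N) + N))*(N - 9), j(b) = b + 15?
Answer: -149281000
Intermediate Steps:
j(b) = 15 + b
o(N) = (-9 + N)*(N² - 26*N) (o(N) = (N + (N² - 27*N))*(-9 + N) = (N² - 26*N)*(-9 + N) = (-9 + N)*(N² - 26*N))
j(9) + o(-38)*1306 = (15 + 9) - 38*(234 + (-38)² - 35*(-38))*1306 = 24 - 38*(234 + 1444 + 1330)*1306 = 24 - 38*3008*1306 = 24 - 114304*1306 = 24 - 149281024 = -149281000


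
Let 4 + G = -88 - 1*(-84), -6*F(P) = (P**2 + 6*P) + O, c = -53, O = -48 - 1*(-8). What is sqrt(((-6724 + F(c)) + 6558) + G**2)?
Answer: I*sqrt(2042)/2 ≈ 22.594*I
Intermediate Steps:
O = -40 (O = -48 + 8 = -40)
F(P) = 20/3 - P - P**2/6 (F(P) = -((P**2 + 6*P) - 40)/6 = -(-40 + P**2 + 6*P)/6 = 20/3 - P - P**2/6)
G = -8 (G = -4 + (-88 - 1*(-84)) = -4 + (-88 + 84) = -4 - 4 = -8)
sqrt(((-6724 + F(c)) + 6558) + G**2) = sqrt(((-6724 + (20/3 - 1*(-53) - 1/6*(-53)**2)) + 6558) + (-8)**2) = sqrt(((-6724 + (20/3 + 53 - 1/6*2809)) + 6558) + 64) = sqrt(((-6724 + (20/3 + 53 - 2809/6)) + 6558) + 64) = sqrt(((-6724 - 817/2) + 6558) + 64) = sqrt((-14265/2 + 6558) + 64) = sqrt(-1149/2 + 64) = sqrt(-1021/2) = I*sqrt(2042)/2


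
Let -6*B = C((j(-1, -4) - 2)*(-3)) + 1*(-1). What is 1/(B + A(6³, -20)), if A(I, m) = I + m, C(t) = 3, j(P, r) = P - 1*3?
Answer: 3/587 ≈ 0.0051107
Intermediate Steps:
j(P, r) = -3 + P (j(P, r) = P - 3 = -3 + P)
B = -⅓ (B = -(3 + 1*(-1))/6 = -(3 - 1)/6 = -⅙*2 = -⅓ ≈ -0.33333)
1/(B + A(6³, -20)) = 1/(-⅓ + (6³ - 20)) = 1/(-⅓ + (216 - 20)) = 1/(-⅓ + 196) = 1/(587/3) = 3/587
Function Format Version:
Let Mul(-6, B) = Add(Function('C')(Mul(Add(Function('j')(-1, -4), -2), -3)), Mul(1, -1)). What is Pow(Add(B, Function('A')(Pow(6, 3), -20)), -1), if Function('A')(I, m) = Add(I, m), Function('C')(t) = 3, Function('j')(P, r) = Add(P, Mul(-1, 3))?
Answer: Rational(3, 587) ≈ 0.0051107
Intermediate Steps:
Function('j')(P, r) = Add(-3, P) (Function('j')(P, r) = Add(P, -3) = Add(-3, P))
B = Rational(-1, 3) (B = Mul(Rational(-1, 6), Add(3, Mul(1, -1))) = Mul(Rational(-1, 6), Add(3, -1)) = Mul(Rational(-1, 6), 2) = Rational(-1, 3) ≈ -0.33333)
Pow(Add(B, Function('A')(Pow(6, 3), -20)), -1) = Pow(Add(Rational(-1, 3), Add(Pow(6, 3), -20)), -1) = Pow(Add(Rational(-1, 3), Add(216, -20)), -1) = Pow(Add(Rational(-1, 3), 196), -1) = Pow(Rational(587, 3), -1) = Rational(3, 587)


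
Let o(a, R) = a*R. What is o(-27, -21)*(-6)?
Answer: -3402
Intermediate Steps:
o(a, R) = R*a
o(-27, -21)*(-6) = -21*(-27)*(-6) = 567*(-6) = -3402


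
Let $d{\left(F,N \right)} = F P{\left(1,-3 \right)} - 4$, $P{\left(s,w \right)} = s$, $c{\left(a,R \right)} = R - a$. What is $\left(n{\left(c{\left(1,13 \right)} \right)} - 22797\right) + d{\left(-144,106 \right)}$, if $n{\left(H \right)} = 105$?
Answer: $-22840$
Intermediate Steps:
$d{\left(F,N \right)} = -4 + F$ ($d{\left(F,N \right)} = F 1 - 4 = F - 4 = -4 + F$)
$\left(n{\left(c{\left(1,13 \right)} \right)} - 22797\right) + d{\left(-144,106 \right)} = \left(105 - 22797\right) - 148 = -22692 - 148 = -22840$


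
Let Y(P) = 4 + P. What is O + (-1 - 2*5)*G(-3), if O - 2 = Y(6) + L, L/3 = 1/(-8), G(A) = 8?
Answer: -611/8 ≈ -76.375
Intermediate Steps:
L = -3/8 (L = 3/(-8) = 3*(-1/8) = -3/8 ≈ -0.37500)
O = 93/8 (O = 2 + ((4 + 6) - 3/8) = 2 + (10 - 3/8) = 2 + 77/8 = 93/8 ≈ 11.625)
O + (-1 - 2*5)*G(-3) = 93/8 + (-1 - 2*5)*8 = 93/8 + (-1 - 10)*8 = 93/8 - 11*8 = 93/8 - 88 = -611/8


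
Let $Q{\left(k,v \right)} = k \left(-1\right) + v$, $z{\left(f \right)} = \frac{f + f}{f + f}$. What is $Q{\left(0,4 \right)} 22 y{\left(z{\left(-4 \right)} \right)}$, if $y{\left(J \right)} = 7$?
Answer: $616$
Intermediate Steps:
$z{\left(f \right)} = 1$ ($z{\left(f \right)} = \frac{2 f}{2 f} = 2 f \frac{1}{2 f} = 1$)
$Q{\left(k,v \right)} = v - k$ ($Q{\left(k,v \right)} = - k + v = v - k$)
$Q{\left(0,4 \right)} 22 y{\left(z{\left(-4 \right)} \right)} = \left(4 - 0\right) 22 \cdot 7 = \left(4 + 0\right) 22 \cdot 7 = 4 \cdot 22 \cdot 7 = 88 \cdot 7 = 616$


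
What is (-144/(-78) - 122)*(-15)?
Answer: 23430/13 ≈ 1802.3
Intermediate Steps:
(-144/(-78) - 122)*(-15) = (-144*(-1/78) - 122)*(-15) = (24/13 - 122)*(-15) = -1562/13*(-15) = 23430/13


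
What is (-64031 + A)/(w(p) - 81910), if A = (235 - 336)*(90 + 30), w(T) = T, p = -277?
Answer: 76151/82187 ≈ 0.92656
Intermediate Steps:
A = -12120 (A = -101*120 = -12120)
(-64031 + A)/(w(p) - 81910) = (-64031 - 12120)/(-277 - 81910) = -76151/(-82187) = -76151*(-1/82187) = 76151/82187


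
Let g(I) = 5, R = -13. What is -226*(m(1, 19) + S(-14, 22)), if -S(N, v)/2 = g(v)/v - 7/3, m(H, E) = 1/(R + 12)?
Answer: -23956/33 ≈ -725.94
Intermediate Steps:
m(H, E) = -1 (m(H, E) = 1/(-13 + 12) = 1/(-1) = -1)
S(N, v) = 14/3 - 10/v (S(N, v) = -2*(5/v - 7/3) = -2*(-7/3 + 5/v) = 14/3 - 10/v)
-226*(m(1, 19) + S(-14, 22)) = -226*(-1 + (14/3 - 10/22)) = -226*(-1 + (14/3 - 10*1/22)) = -226*(-1 + (14/3 - 5/11)) = -226*(-1 + 139/33) = -226*106/33 = -23956/33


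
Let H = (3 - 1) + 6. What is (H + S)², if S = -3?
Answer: 25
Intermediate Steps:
H = 8 (H = 2 + 6 = 8)
(H + S)² = (8 - 3)² = 5² = 25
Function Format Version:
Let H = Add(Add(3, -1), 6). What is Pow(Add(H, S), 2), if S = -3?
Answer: 25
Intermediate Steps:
H = 8 (H = Add(2, 6) = 8)
Pow(Add(H, S), 2) = Pow(Add(8, -3), 2) = Pow(5, 2) = 25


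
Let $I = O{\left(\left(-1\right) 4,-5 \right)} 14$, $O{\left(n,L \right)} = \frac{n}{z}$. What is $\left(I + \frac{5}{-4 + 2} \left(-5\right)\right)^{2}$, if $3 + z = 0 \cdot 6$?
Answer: $\frac{34969}{36} \approx 971.36$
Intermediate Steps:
$z = -3$ ($z = -3 + 0 \cdot 6 = -3 + 0 = -3$)
$O{\left(n,L \right)} = - \frac{n}{3}$ ($O{\left(n,L \right)} = \frac{n}{-3} = n \left(- \frac{1}{3}\right) = - \frac{n}{3}$)
$I = \frac{56}{3}$ ($I = - \frac{\left(-1\right) 4}{3} \cdot 14 = \left(- \frac{1}{3}\right) \left(-4\right) 14 = \frac{4}{3} \cdot 14 = \frac{56}{3} \approx 18.667$)
$\left(I + \frac{5}{-4 + 2} \left(-5\right)\right)^{2} = \left(\frac{56}{3} + \frac{5}{-4 + 2} \left(-5\right)\right)^{2} = \left(\frac{56}{3} + \frac{5}{-2} \left(-5\right)\right)^{2} = \left(\frac{56}{3} + 5 \left(- \frac{1}{2}\right) \left(-5\right)\right)^{2} = \left(\frac{56}{3} - - \frac{25}{2}\right)^{2} = \left(\frac{56}{3} + \frac{25}{2}\right)^{2} = \left(\frac{187}{6}\right)^{2} = \frac{34969}{36}$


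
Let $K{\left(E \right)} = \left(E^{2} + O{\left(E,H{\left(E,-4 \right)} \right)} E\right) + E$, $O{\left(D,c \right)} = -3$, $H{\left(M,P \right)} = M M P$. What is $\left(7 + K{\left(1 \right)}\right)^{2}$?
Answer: $36$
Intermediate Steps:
$H{\left(M,P \right)} = P M^{2}$ ($H{\left(M,P \right)} = M^{2} P = P M^{2}$)
$K{\left(E \right)} = E^{2} - 2 E$ ($K{\left(E \right)} = \left(E^{2} - 3 E\right) + E = E^{2} - 2 E$)
$\left(7 + K{\left(1 \right)}\right)^{2} = \left(7 + 1 \left(-2 + 1\right)\right)^{2} = \left(7 + 1 \left(-1\right)\right)^{2} = \left(7 - 1\right)^{2} = 6^{2} = 36$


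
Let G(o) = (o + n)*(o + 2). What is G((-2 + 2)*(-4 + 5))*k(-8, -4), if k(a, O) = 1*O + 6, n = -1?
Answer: -4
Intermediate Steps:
k(a, O) = 6 + O (k(a, O) = O + 6 = 6 + O)
G(o) = (-1 + o)*(2 + o) (G(o) = (o - 1)*(o + 2) = (-1 + o)*(2 + o))
G((-2 + 2)*(-4 + 5))*k(-8, -4) = (-2 + (-2 + 2)*(-4 + 5) + ((-2 + 2)*(-4 + 5))²)*(6 - 4) = (-2 + 0*1 + (0*1)²)*2 = (-2 + 0 + 0²)*2 = (-2 + 0 + 0)*2 = -2*2 = -4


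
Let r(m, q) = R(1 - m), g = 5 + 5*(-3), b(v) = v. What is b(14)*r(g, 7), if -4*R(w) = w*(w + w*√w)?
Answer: -847/2 - 847*√11/2 ≈ -1828.1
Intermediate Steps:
g = -10 (g = 5 - 15 = -10)
R(w) = -w*(w + w^(3/2))/4 (R(w) = -w*(w + w*√w)/4 = -w*(w + w^(3/2))/4)
r(m, q) = -(1 - m)²/4 - (1 - m)^(5/2)/4
b(14)*r(g, 7) = 14*(-(1 - 1*(-10))^(5/2)/4 - (-1 - 10)²/4) = 14*(-(1 + 10)^(5/2)/4 - ¼*(-11)²) = 14*(-121*√11/4 - ¼*121) = 14*(-121*√11/4 - 121/4) = 14*(-121/4 - 121*√11/4) = -847/2 - 847*√11/2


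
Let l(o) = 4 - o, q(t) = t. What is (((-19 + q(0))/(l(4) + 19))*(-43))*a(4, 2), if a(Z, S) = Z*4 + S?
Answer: 774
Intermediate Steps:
a(Z, S) = S + 4*Z (a(Z, S) = 4*Z + S = S + 4*Z)
(((-19 + q(0))/(l(4) + 19))*(-43))*a(4, 2) = (((-19 + 0)/((4 - 1*4) + 19))*(-43))*(2 + 4*4) = (-19/((4 - 4) + 19)*(-43))*(2 + 16) = (-19/(0 + 19)*(-43))*18 = (-19/19*(-43))*18 = (-19*1/19*(-43))*18 = -1*(-43)*18 = 43*18 = 774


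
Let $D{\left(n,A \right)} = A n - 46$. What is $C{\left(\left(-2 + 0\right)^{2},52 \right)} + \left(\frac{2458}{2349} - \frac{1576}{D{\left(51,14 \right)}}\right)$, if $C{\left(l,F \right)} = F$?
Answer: $\frac{19883696}{392283} \approx 50.687$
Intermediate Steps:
$D{\left(n,A \right)} = -46 + A n$
$C{\left(\left(-2 + 0\right)^{2},52 \right)} + \left(\frac{2458}{2349} - \frac{1576}{D{\left(51,14 \right)}}\right) = 52 + \left(\frac{2458}{2349} - \frac{1576}{-46 + 14 \cdot 51}\right) = 52 + \left(2458 \cdot \frac{1}{2349} - \frac{1576}{-46 + 714}\right) = 52 + \left(\frac{2458}{2349} - \frac{1576}{668}\right) = 52 + \left(\frac{2458}{2349} - \frac{394}{167}\right) = 52 - \frac{515020}{392283} = \frac{19883696}{392283}$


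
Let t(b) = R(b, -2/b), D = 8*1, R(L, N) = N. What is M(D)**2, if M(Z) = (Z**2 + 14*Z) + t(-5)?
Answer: 777924/25 ≈ 31117.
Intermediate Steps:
D = 8
t(b) = -2/b
M(Z) = 2/5 + Z**2 + 14*Z (M(Z) = (Z**2 + 14*Z) - 2/(-5) = (Z**2 + 14*Z) - 2*(-1/5) = (Z**2 + 14*Z) + 2/5 = 2/5 + Z**2 + 14*Z)
M(D)**2 = (2/5 + 8**2 + 14*8)**2 = (2/5 + 64 + 112)**2 = (882/5)**2 = 777924/25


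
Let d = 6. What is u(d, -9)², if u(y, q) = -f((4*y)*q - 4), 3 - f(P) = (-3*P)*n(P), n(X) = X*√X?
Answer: -4638268799991 + 1742400*I*√55 ≈ -4.6383e+12 + 1.2922e+7*I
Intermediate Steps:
n(X) = X^(3/2)
f(P) = 3 + 3*P^(5/2) (f(P) = 3 - (-3*P)*P^(3/2) = 3 - (-3)*P^(5/2) = 3 + 3*P^(5/2))
u(y, q) = -3 - 3*(-4 + 4*q*y)^(5/2) (u(y, q) = -(3 + 3*((4*y)*q - 4)^(5/2)) = -(3 + 3*(4*q*y - 4)^(5/2)) = -(3 + 3*(-4 + 4*q*y)^(5/2)) = -3 - 3*(-4 + 4*q*y)^(5/2))
u(d, -9)² = (-3 - 96*(-1 - 9*6)^(5/2))² = (-3 - 96*(-1 - 54)^(5/2))² = (-3 - 290400*I*√55)²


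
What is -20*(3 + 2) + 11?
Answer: -89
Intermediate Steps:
-20*(3 + 2) + 11 = -20*5 + 11 = -4*25 + 11 = -100 + 11 = -89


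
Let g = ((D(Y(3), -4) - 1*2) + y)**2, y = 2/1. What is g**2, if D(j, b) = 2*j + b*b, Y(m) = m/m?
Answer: 104976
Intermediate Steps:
Y(m) = 1
y = 2 (y = 2*1 = 2)
D(j, b) = b**2 + 2*j (D(j, b) = 2*j + b**2 = b**2 + 2*j)
g = 324 (g = ((((-4)**2 + 2*1) - 1*2) + 2)**2 = (((16 + 2) - 2) + 2)**2 = ((18 - 2) + 2)**2 = (16 + 2)**2 = 18**2 = 324)
g**2 = 324**2 = 104976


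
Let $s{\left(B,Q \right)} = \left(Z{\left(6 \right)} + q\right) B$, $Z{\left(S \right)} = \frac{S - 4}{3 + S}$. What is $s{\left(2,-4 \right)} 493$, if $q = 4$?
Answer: $\frac{37468}{9} \approx 4163.1$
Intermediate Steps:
$Z{\left(S \right)} = \frac{-4 + S}{3 + S}$
$s{\left(B,Q \right)} = \frac{38 B}{9}$ ($s{\left(B,Q \right)} = \left(\frac{-4 + 6}{3 + 6} + 4\right) B = \left(\frac{1}{9} \cdot 2 + 4\right) B = \left(\frac{2}{9} + 4\right) B = \frac{38 B}{9}$)
$s{\left(2,-4 \right)} 493 = \frac{38}{9} \cdot 2 \cdot 493 = \frac{76}{9} \cdot 493 = \frac{37468}{9}$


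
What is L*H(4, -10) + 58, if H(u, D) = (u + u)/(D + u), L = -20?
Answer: 254/3 ≈ 84.667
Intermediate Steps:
H(u, D) = 2*u/(D + u) (H(u, D) = (2*u)/(D + u) = 2*u/(D + u))
L*H(4, -10) + 58 = -40*4/(-10 + 4) + 58 = -40*4/(-6) + 58 = -40*4*(-1)/6 + 58 = -20*(-4/3) + 58 = 80/3 + 58 = 254/3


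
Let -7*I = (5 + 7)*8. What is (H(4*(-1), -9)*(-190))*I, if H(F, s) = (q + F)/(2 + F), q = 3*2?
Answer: -18240/7 ≈ -2605.7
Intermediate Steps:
q = 6
I = -96/7 (I = -(5 + 7)*8/7 = -12*8/7 = -⅐*96 = -96/7 ≈ -13.714)
H(F, s) = (6 + F)/(2 + F)
(H(4*(-1), -9)*(-190))*I = (((6 + 4*(-1))/(2 + 4*(-1)))*(-190))*(-96/7) = (((6 - 4)/(2 - 4))*(-190))*(-96/7) = ((2/(-2))*(-190))*(-96/7) = (-½*2*(-190))*(-96/7) = -1*(-190)*(-96/7) = 190*(-96/7) = -18240/7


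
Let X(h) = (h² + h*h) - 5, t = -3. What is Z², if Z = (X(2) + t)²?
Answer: 0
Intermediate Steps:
X(h) = -5 + 2*h² (X(h) = (h² + h²) - 5 = 2*h² - 5 = -5 + 2*h²)
Z = 0 (Z = ((-5 + 2*2²) - 3)² = ((-5 + 2*4) - 3)² = ((-5 + 8) - 3)² = (3 - 3)² = 0² = 0)
Z² = 0² = 0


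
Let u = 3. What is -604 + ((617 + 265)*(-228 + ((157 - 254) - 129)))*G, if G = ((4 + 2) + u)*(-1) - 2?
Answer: 4404104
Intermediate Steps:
G = -11 (G = ((4 + 2) + 3)*(-1) - 2 = (6 + 3)*(-1) - 2 = 9*(-1) - 2 = -9 - 2 = -11)
-604 + ((617 + 265)*(-228 + ((157 - 254) - 129)))*G = -604 + ((617 + 265)*(-228 + ((157 - 254) - 129)))*(-11) = -604 + (882*(-228 + (-97 - 129)))*(-11) = -604 + (882*(-228 - 226))*(-11) = -604 + (882*(-454))*(-11) = -604 - 400428*(-11) = -604 + 4404708 = 4404104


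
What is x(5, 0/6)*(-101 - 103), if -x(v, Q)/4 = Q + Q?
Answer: 0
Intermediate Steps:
x(v, Q) = -8*Q (x(v, Q) = -4*(Q + Q) = -8*Q)
x(5, 0/6)*(-101 - 103) = (-0/6)*(-101 - 103) = -0/6*(-204) = -8*0*(-204) = 0*(-204) = 0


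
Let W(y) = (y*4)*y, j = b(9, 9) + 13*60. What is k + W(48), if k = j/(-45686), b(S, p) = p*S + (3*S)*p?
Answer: 210520536/22843 ≈ 9216.0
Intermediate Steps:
b(S, p) = 4*S*p (b(S, p) = S*p + 3*S*p = 4*S*p)
j = 1104 (j = 4*9*9 + 13*60 = 324 + 780 = 1104)
W(y) = 4*y² (W(y) = (4*y)*y = 4*y²)
k = -552/22843 (k = 1104/(-45686) = 1104*(-1/45686) = -552/22843 ≈ -0.024165)
k + W(48) = -552/22843 + 4*48² = -552/22843 + 4*2304 = -552/22843 + 9216 = 210520536/22843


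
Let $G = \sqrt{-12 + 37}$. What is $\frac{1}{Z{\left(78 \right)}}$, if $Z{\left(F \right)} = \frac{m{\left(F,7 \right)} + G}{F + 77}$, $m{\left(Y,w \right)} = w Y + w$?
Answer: $\frac{5}{18} \approx 0.27778$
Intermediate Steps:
$m{\left(Y,w \right)} = w + Y w$ ($m{\left(Y,w \right)} = Y w + w = w + Y w$)
$G = 5$ ($G = \sqrt{25} = 5$)
$Z{\left(F \right)} = \frac{12 + 7 F}{77 + F}$ ($Z{\left(F \right)} = \frac{7 \left(1 + F\right) + 5}{F + 77} = \frac{\left(7 + 7 F\right) + 5}{77 + F} = \frac{12 + 7 F}{77 + F}$)
$\frac{1}{Z{\left(78 \right)}} = \frac{1}{\frac{1}{77 + 78} \left(12 + 7 \cdot 78\right)} = \frac{1}{\frac{1}{155} \left(12 + 546\right)} = \frac{1}{\frac{1}{155} \cdot 558} = \frac{1}{\frac{18}{5}} = \frac{5}{18}$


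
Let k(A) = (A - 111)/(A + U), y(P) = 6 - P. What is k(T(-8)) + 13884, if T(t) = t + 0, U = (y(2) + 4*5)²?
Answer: 7885993/568 ≈ 13884.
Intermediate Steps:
U = 576 (U = ((6 - 1*2) + 4*5)² = ((6 - 2) + 20)² = (4 + 20)² = 24² = 576)
T(t) = t
k(A) = (-111 + A)/(576 + A) (k(A) = (A - 111)/(A + 576) = (-111 + A)/(576 + A))
k(T(-8)) + 13884 = (-111 - 8)/(576 - 8) + 13884 = -119/568 + 13884 = 7885993/568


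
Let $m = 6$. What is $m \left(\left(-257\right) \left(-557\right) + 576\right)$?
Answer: $862350$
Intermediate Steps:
$m \left(\left(-257\right) \left(-557\right) + 576\right) = 6 \left(\left(-257\right) \left(-557\right) + 576\right) = 6 \left(143149 + 576\right) = 6 \cdot 143725 = 862350$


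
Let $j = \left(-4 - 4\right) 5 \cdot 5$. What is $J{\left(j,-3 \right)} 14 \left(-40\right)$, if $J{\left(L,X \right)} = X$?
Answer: $1680$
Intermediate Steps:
$j = -200$ ($j = \left(-4 - 4\right) 5 \cdot 5 = \left(-8\right) 5 \cdot 5 = \left(-40\right) 5 = -200$)
$J{\left(j,-3 \right)} 14 \left(-40\right) = \left(-3\right) 14 \left(-40\right) = \left(-42\right) \left(-40\right) = 1680$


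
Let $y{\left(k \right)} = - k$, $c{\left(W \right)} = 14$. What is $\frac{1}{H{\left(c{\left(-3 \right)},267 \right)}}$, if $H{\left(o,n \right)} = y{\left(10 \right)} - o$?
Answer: $- \frac{1}{24} \approx -0.041667$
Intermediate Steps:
$H{\left(o,n \right)} = -10 - o$ ($H{\left(o,n \right)} = \left(-1\right) 10 - o = -10 - o$)
$\frac{1}{H{\left(c{\left(-3 \right)},267 \right)}} = \frac{1}{-10 - 14} = \frac{1}{-24} = - \frac{1}{24}$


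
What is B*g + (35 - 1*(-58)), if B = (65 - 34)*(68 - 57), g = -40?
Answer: -13547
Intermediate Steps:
B = 341 (B = 31*11 = 341)
B*g + (35 - 1*(-58)) = 341*(-40) + (35 - 1*(-58)) = -13640 + (35 + 58) = -13640 + 93 = -13547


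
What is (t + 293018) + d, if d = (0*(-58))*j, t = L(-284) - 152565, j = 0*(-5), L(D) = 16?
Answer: 140469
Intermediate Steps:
j = 0
t = -152549 (t = 16 - 152565 = -152549)
d = 0 (d = (0*(-58))*0 = 0*0 = 0)
(t + 293018) + d = (-152549 + 293018) + 0 = 140469 + 0 = 140469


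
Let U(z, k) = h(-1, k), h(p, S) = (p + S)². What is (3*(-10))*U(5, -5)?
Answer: -1080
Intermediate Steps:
h(p, S) = (S + p)²
U(z, k) = (-1 + k)² (U(z, k) = (k - 1)² = (-1 + k)²)
(3*(-10))*U(5, -5) = (3*(-10))*(-1 - 5)² = -30*(-6)² = -30*36 = -1080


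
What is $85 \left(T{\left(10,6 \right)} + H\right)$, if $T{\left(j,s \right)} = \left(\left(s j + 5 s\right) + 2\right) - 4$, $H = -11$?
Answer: $6545$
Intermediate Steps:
$T{\left(j,s \right)} = -2 + 5 s + j s$ ($T{\left(j,s \right)} = \left(\left(j s + 5 s\right) + 2\right) - 4 = \left(\left(5 s + j s\right) + 2\right) - 4 = \left(2 + 5 s + j s\right) - 4 = -2 + 5 s + j s$)
$85 \left(T{\left(10,6 \right)} + H\right) = 85 \left(\left(-2 + 5 \cdot 6 + 10 \cdot 6\right) - 11\right) = 85 \left(\left(-2 + 30 + 60\right) - 11\right) = 85 \left(88 - 11\right) = 85 \cdot 77 = 6545$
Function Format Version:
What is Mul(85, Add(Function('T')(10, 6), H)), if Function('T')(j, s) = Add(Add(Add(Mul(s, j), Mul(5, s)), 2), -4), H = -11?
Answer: 6545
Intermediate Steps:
Function('T')(j, s) = Add(-2, Mul(5, s), Mul(j, s)) (Function('T')(j, s) = Add(Add(Add(Mul(j, s), Mul(5, s)), 2), -4) = Add(Add(Add(Mul(5, s), Mul(j, s)), 2), -4) = Add(Add(2, Mul(5, s), Mul(j, s)), -4) = Add(-2, Mul(5, s), Mul(j, s)))
Mul(85, Add(Function('T')(10, 6), H)) = Mul(85, Add(Add(-2, Mul(5, 6), Mul(10, 6)), -11)) = Mul(85, Add(Add(-2, 30, 60), -11)) = Mul(85, Add(88, -11)) = Mul(85, 77) = 6545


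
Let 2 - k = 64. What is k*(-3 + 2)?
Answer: 62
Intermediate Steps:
k = -62 (k = 2 - 1*64 = 2 - 64 = -62)
k*(-3 + 2) = -62*(-3 + 2) = -62*(-1) = 62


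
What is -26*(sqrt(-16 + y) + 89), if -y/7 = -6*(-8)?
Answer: -2314 - 104*I*sqrt(22) ≈ -2314.0 - 487.8*I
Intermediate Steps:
y = -336 (y = -(-42)*(-8) = -7*48 = -336)
-26*(sqrt(-16 + y) + 89) = -26*(sqrt(-16 - 336) + 89) = -26*(sqrt(-352) + 89) = -26*(4*I*sqrt(22) + 89) = -26*(89 + 4*I*sqrt(22)) = -2314 - 104*I*sqrt(22)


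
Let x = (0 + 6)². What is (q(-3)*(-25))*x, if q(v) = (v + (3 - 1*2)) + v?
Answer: 4500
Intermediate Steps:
q(v) = 1 + 2*v (q(v) = (v + (3 - 2)) + v = (v + 1) + v = (1 + v) + v = 1 + 2*v)
x = 36 (x = 6² = 36)
(q(-3)*(-25))*x = ((1 + 2*(-3))*(-25))*36 = ((1 - 6)*(-25))*36 = -5*(-25)*36 = 125*36 = 4500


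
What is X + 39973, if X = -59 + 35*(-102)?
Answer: 36344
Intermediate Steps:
X = -3629 (X = -59 - 3570 = -3629)
X + 39973 = -3629 + 39973 = 36344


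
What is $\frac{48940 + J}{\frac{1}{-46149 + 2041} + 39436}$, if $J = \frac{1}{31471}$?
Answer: $\frac{67934733204028}{54742013390977} \approx 1.241$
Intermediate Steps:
$J = \frac{1}{31471} \approx 3.1775 \cdot 10^{-5}$
$\frac{48940 + J}{\frac{1}{-46149 + 2041} + 39436} = \frac{48940 + \frac{1}{31471}}{\frac{1}{-46149 + 2041} + 39436} = \frac{1540190741}{31471 \left(\frac{1}{-44108} + 39436\right)} = \frac{1540190741}{31471 \left(- \frac{1}{44108} + 39436\right)} = \frac{1540190741}{31471 \cdot \frac{1739443087}{44108}} = \frac{1540190741}{31471} \cdot \frac{44108}{1739443087} = \frac{67934733204028}{54742013390977}$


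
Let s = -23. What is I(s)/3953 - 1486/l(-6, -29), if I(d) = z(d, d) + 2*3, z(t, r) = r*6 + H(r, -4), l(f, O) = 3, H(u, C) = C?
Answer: -5874566/11859 ≈ -495.37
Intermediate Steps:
z(t, r) = -4 + 6*r (z(t, r) = r*6 - 4 = 6*r - 4 = -4 + 6*r)
I(d) = 2 + 6*d (I(d) = (-4 + 6*d) + 2*3 = (-4 + 6*d) + 6 = 2 + 6*d)
I(s)/3953 - 1486/l(-6, -29) = (2 + 6*(-23))/3953 - 1486/3 = (2 - 138)*(1/3953) - 1486*⅓ = -136*1/3953 - 1486/3 = -136/3953 - 1486/3 = -5874566/11859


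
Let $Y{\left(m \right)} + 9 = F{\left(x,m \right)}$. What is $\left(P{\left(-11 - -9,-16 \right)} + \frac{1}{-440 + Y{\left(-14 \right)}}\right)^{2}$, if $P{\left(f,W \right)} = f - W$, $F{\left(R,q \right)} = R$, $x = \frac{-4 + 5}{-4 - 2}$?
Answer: $\frac{1423100176}{7263025} \approx 195.94$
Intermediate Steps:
$x = - \frac{1}{6}$ ($x = 1 \frac{1}{-6} = 1 \left(- \frac{1}{6}\right) = - \frac{1}{6} \approx -0.16667$)
$Y{\left(m \right)} = - \frac{55}{6}$ ($Y{\left(m \right)} = -9 - \frac{1}{6} = - \frac{55}{6}$)
$\left(P{\left(-11 - -9,-16 \right)} + \frac{1}{-440 + Y{\left(-14 \right)}}\right)^{2} = \left(\left(\left(-11 - -9\right) - -16\right) + \frac{1}{-440 - \frac{55}{6}}\right)^{2} = \left(\left(\left(-11 + 9\right) + 16\right) + \frac{1}{- \frac{2695}{6}}\right)^{2} = \left(\left(-2 + 16\right) - \frac{6}{2695}\right)^{2} = \left(14 - \frac{6}{2695}\right)^{2} = \left(\frac{37724}{2695}\right)^{2} = \frac{1423100176}{7263025}$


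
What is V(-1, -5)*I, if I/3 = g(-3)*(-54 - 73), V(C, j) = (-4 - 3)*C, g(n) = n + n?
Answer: 16002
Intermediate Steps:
g(n) = 2*n
V(C, j) = -7*C
I = 2286 (I = 3*((2*(-3))*(-54 - 73)) = 3*(-6*(-127)) = 3*762 = 2286)
V(-1, -5)*I = -7*(-1)*2286 = 7*2286 = 16002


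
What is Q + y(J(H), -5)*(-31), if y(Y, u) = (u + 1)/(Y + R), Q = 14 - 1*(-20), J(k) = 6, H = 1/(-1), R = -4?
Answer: 96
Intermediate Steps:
H = -1
Q = 34 (Q = 14 + 20 = 34)
y(Y, u) = (1 + u)/(-4 + Y) (y(Y, u) = (u + 1)/(Y - 4) = (1 + u)/(-4 + Y))
Q + y(J(H), -5)*(-31) = 34 + ((1 - 5)/(-4 + 6))*(-31) = 34 + (-4/2)*(-31) = 34 + ((½)*(-4))*(-31) = 34 - 2*(-31) = 34 + 62 = 96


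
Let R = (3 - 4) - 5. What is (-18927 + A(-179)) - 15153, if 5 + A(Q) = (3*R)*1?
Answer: -34103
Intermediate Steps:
R = -6 (R = -1 - 5 = -6)
A(Q) = -23 (A(Q) = -5 + (3*(-6))*1 = -5 - 18*1 = -5 - 18 = -23)
(-18927 + A(-179)) - 15153 = (-18927 - 23) - 15153 = -18950 - 15153 = -34103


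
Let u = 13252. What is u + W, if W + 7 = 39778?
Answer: 53023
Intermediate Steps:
W = 39771 (W = -7 + 39778 = 39771)
u + W = 13252 + 39771 = 53023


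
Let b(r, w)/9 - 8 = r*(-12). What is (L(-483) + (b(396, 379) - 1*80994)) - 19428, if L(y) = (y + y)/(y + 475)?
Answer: -571989/4 ≈ -1.4300e+5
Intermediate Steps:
b(r, w) = 72 - 108*r (b(r, w) = 72 + 9*(r*(-12)) = 72 + 9*(-12*r) = 72 - 108*r)
L(y) = 2*y/(475 + y) (L(y) = (2*y)/(475 + y) = 2*y/(475 + y))
(L(-483) + (b(396, 379) - 1*80994)) - 19428 = (2*(-483)/(475 - 483) + ((72 - 108*396) - 1*80994)) - 19428 = (2*(-483)/(-8) + ((72 - 42768) - 80994)) - 19428 = (2*(-483)*(-⅛) + (-42696 - 80994)) - 19428 = (483/4 - 123690) - 19428 = -494277/4 - 19428 = -571989/4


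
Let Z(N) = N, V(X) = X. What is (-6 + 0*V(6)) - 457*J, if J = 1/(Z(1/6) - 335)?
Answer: -9312/2009 ≈ -4.6351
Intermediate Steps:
J = -6/2009 (J = 1/(1/6 - 335) = 1/(-2009/6) = -6/2009 ≈ -0.0029866)
(-6 + 0*V(6)) - 457*J = (-6 + 0*6) - 457*(-6/2009) = (-6 + 0) + 2742/2009 = -6 + 2742/2009 = -9312/2009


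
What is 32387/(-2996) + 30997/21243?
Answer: -595130029/63644028 ≈ -9.3509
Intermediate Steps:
32387/(-2996) + 30997/21243 = 32387*(-1/2996) + 30997*(1/21243) = -32387/2996 + 30997/21243 = -595130029/63644028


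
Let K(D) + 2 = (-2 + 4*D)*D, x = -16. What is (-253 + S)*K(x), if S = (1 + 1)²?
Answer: -262446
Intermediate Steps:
K(D) = -2 + D*(-2 + 4*D) (K(D) = -2 + (-2 + 4*D)*D = -2 + D*(-2 + 4*D))
S = 4 (S = 2² = 4)
(-253 + S)*K(x) = (-253 + 4)*(-2 - 2*(-16) + 4*(-16)²) = -249*(-2 + 32 + 4*256) = -249*(-2 + 32 + 1024) = -249*1054 = -262446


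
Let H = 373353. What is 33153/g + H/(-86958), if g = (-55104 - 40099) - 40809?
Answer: -8943901135/1971221916 ≈ -4.5372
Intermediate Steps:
g = -136012 (g = -95203 - 40809 = -136012)
33153/g + H/(-86958) = 33153/(-136012) + 373353/(-86958) = 33153*(-1/136012) + 373353*(-1/86958) = -33153/136012 - 124451/28986 = -8943901135/1971221916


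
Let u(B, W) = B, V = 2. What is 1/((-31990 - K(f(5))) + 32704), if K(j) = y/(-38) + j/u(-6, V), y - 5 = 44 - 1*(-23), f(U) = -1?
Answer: 114/81593 ≈ 0.0013972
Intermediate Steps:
y = 72 (y = 5 + (44 - 1*(-23)) = 5 + (44 + 23) = 5 + 67 = 72)
K(j) = -36/19 - j/6 (K(j) = 72/(-38) + j/(-6) = 72*(-1/38) + j*(-⅙) = -36/19 - j/6)
1/((-31990 - K(f(5))) + 32704) = 1/((-31990 - (-36/19 - ⅙*(-1))) + 32704) = 1/((-31990 - (-36/19 + ⅙)) + 32704) = 1/((-31990 - 1*(-197/114)) + 32704) = 1/((-31990 + 197/114) + 32704) = 1/(-3646663/114 + 32704) = 1/(81593/114) = 114/81593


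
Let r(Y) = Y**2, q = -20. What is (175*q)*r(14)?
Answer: -686000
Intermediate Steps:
(175*q)*r(14) = (175*(-20))*14**2 = -3500*196 = -686000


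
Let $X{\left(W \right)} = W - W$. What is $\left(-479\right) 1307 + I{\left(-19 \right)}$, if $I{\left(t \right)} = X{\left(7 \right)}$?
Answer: $-626053$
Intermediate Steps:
$X{\left(W \right)} = 0$
$I{\left(t \right)} = 0$
$\left(-479\right) 1307 + I{\left(-19 \right)} = \left(-479\right) 1307 + 0 = -626053 + 0 = -626053$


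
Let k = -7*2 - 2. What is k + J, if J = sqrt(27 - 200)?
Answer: -16 + I*sqrt(173) ≈ -16.0 + 13.153*I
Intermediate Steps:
k = -16 (k = -14 - 2 = -16)
J = I*sqrt(173) (J = sqrt(-173) = I*sqrt(173) ≈ 13.153*I)
k + J = -16 + I*sqrt(173)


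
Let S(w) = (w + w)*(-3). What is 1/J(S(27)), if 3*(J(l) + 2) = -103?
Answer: -3/109 ≈ -0.027523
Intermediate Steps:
S(w) = -6*w (S(w) = (2*w)*(-3) = -6*w)
J(l) = -109/3 (J(l) = -2 + (⅓)*(-103) = -2 - 103/3 = -109/3)
1/J(S(27)) = 1/(-109/3) = -3/109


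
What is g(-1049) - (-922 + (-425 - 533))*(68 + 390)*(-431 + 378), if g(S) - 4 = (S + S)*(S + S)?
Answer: -41233512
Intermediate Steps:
g(S) = 4 + 4*S² (g(S) = 4 + (S + S)*(S + S) = 4 + (2*S)*(2*S) = 4 + 4*S²)
g(-1049) - (-922 + (-425 - 533))*(68 + 390)*(-431 + 378) = (4 + 4*(-1049)²) - (-922 + (-425 - 533))*(68 + 390)*(-431 + 378) = (4 + 4*1100401) - (-922 - 958)*458*(-53) = (4 + 4401604) - (-1880)*(-24274) = 4401608 - 1*45635120 = 4401608 - 45635120 = -41233512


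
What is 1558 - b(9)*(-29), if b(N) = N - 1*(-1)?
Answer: 1848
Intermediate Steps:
b(N) = 1 + N (b(N) = N + 1 = 1 + N)
1558 - b(9)*(-29) = 1558 - (1 + 9)*(-29) = 1558 - 10*(-29) = 1558 - 1*(-290) = 1558 + 290 = 1848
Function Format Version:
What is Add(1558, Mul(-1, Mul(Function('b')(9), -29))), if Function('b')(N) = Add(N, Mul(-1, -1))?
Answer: 1848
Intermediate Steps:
Function('b')(N) = Add(1, N) (Function('b')(N) = Add(N, 1) = Add(1, N))
Add(1558, Mul(-1, Mul(Function('b')(9), -29))) = Add(1558, Mul(-1, Mul(Add(1, 9), -29))) = Add(1558, Mul(-1, Mul(10, -29))) = Add(1558, Mul(-1, -290)) = Add(1558, 290) = 1848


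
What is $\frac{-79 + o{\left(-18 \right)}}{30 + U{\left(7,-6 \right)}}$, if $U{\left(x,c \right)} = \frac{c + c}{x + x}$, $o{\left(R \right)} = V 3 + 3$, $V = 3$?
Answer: $- \frac{469}{204} \approx -2.299$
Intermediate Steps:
$o{\left(R \right)} = 12$ ($o{\left(R \right)} = 3 \cdot 3 + 3 = 9 + 3 = 12$)
$U{\left(x,c \right)} = \frac{c}{x}$ ($U{\left(x,c \right)} = \frac{2 c}{2 x} = 2 c \frac{1}{2 x} = \frac{c}{x}$)
$\frac{-79 + o{\left(-18 \right)}}{30 + U{\left(7,-6 \right)}} = \frac{-79 + 12}{30 - \frac{6}{7}} = - \frac{67}{30 - \frac{6}{7}} = - \frac{67}{\frac{204}{7}} = \left(-67\right) \frac{7}{204} = - \frac{469}{204}$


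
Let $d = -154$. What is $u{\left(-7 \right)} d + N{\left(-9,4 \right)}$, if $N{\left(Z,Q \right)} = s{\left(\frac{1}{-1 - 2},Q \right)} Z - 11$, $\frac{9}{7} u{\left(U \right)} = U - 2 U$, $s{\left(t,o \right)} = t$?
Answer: $- \frac{7618}{9} \approx -846.44$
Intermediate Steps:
$u{\left(U \right)} = - \frac{7 U}{9}$ ($u{\left(U \right)} = \frac{7 \left(U - 2 U\right)}{9} = \frac{7 \left(- U\right)}{9} = - \frac{7 U}{9}$)
$N{\left(Z,Q \right)} = -11 - \frac{Z}{3}$ ($N{\left(Z,Q \right)} = \frac{Z}{-1 - 2} - 11 = \frac{Z}{-3} - 11 = - \frac{Z}{3} - 11 = -11 - \frac{Z}{3}$)
$u{\left(-7 \right)} d + N{\left(-9,4 \right)} = \left(- \frac{7}{9}\right) \left(-7\right) \left(-154\right) - 8 = \frac{49}{9} \left(-154\right) + \left(-11 + 3\right) = - \frac{7546}{9} - 8 = - \frac{7618}{9}$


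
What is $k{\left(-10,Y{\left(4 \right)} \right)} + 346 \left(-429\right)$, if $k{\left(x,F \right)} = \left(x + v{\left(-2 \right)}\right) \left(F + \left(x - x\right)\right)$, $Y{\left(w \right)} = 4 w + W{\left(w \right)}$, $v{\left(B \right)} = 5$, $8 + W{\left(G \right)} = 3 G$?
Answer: $-148534$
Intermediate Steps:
$W{\left(G \right)} = -8 + 3 G$
$Y{\left(w \right)} = -8 + 7 w$ ($Y{\left(w \right)} = 4 w + \left(-8 + 3 w\right) = -8 + 7 w$)
$k{\left(x,F \right)} = F \left(5 + x\right)$ ($k{\left(x,F \right)} = \left(x + 5\right) \left(F + \left(x - x\right)\right) = \left(5 + x\right) \left(F + 0\right) = \left(5 + x\right) F = F \left(5 + x\right)$)
$k{\left(-10,Y{\left(4 \right)} \right)} + 346 \left(-429\right) = \left(-8 + 7 \cdot 4\right) \left(5 - 10\right) + 346 \left(-429\right) = \left(-8 + 28\right) \left(-5\right) - 148434 = 20 \left(-5\right) - 148434 = -100 - 148434 = -148534$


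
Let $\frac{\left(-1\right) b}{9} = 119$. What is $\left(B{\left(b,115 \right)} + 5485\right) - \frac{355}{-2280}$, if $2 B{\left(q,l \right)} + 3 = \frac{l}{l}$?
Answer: $\frac{2500775}{456} \approx 5484.2$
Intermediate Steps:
$b = -1071$ ($b = \left(-9\right) 119 = -1071$)
$B{\left(q,l \right)} = -1$ ($B{\left(q,l \right)} = - \frac{3}{2} + \frac{l \frac{1}{l}}{2} = - \frac{3}{2} + \frac{1}{2} \cdot 1 = - \frac{3}{2} + \frac{1}{2} = -1$)
$\left(B{\left(b,115 \right)} + 5485\right) - \frac{355}{-2280} = \left(-1 + 5485\right) - \frac{355}{-2280} = 5484 - - \frac{71}{456} = 5484 + \frac{71}{456} = \frac{2500775}{456}$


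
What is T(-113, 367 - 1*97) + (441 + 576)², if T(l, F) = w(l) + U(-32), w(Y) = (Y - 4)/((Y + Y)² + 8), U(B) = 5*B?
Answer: 5869716191/5676 ≈ 1.0341e+6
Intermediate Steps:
w(Y) = (-4 + Y)/(8 + 4*Y²) (w(Y) = (-4 + Y)/((2*Y)² + 8) = (-4 + Y)/(4*Y² + 8) = (-4 + Y)/(8 + 4*Y²))
T(l, F) = -160 + (-4 + l)/(4*(2 + l²)) (T(l, F) = (-4 + l)/(4*(2 + l²)) + 5*(-32) = (-4 + l)/(4*(2 + l²)) - 160 = -160 + (-4 + l)/(4*(2 + l²)))
T(-113, 367 - 1*97) + (441 + 576)² = (-1284 - 113 - 640*(-113)²)/(4*(2 + (-113)²)) + (441 + 576)² = (-1284 - 113 - 640*12769)/(4*(2 + 12769)) + 1017² = (¼)*(-1284 - 113 - 8172160)/12771 + 1034289 = (¼)*(1/12771)*(-8173557) + 1034289 = -908173/5676 + 1034289 = 5869716191/5676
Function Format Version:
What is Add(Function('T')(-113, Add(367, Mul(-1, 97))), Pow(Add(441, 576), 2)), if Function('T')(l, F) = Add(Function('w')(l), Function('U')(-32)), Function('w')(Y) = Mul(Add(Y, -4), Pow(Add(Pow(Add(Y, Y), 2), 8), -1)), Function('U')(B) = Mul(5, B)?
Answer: Rational(5869716191, 5676) ≈ 1.0341e+6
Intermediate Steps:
Function('w')(Y) = Mul(Pow(Add(8, Mul(4, Pow(Y, 2))), -1), Add(-4, Y)) (Function('w')(Y) = Mul(Add(-4, Y), Pow(Add(Pow(Mul(2, Y), 2), 8), -1)) = Mul(Add(-4, Y), Pow(Add(Mul(4, Pow(Y, 2)), 8), -1)) = Mul(Add(-4, Y), Pow(Add(8, Mul(4, Pow(Y, 2))), -1)) = Mul(Pow(Add(8, Mul(4, Pow(Y, 2))), -1), Add(-4, Y)))
Function('T')(l, F) = Add(-160, Mul(Rational(1, 4), Pow(Add(2, Pow(l, 2)), -1), Add(-4, l))) (Function('T')(l, F) = Add(Mul(Rational(1, 4), Pow(Add(2, Pow(l, 2)), -1), Add(-4, l)), Mul(5, -32)) = Add(Mul(Rational(1, 4), Pow(Add(2, Pow(l, 2)), -1), Add(-4, l)), -160) = Add(-160, Mul(Rational(1, 4), Pow(Add(2, Pow(l, 2)), -1), Add(-4, l))))
Add(Function('T')(-113, Add(367, Mul(-1, 97))), Pow(Add(441, 576), 2)) = Add(Mul(Rational(1, 4), Pow(Add(2, Pow(-113, 2)), -1), Add(-1284, -113, Mul(-640, Pow(-113, 2)))), Pow(Add(441, 576), 2)) = Add(Mul(Rational(1, 4), Pow(Add(2, 12769), -1), Add(-1284, -113, Mul(-640, 12769))), Pow(1017, 2)) = Add(Mul(Rational(1, 4), Pow(12771, -1), Add(-1284, -113, -8172160)), 1034289) = Add(Mul(Rational(1, 4), Rational(1, 12771), -8173557), 1034289) = Add(Rational(-908173, 5676), 1034289) = Rational(5869716191, 5676)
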